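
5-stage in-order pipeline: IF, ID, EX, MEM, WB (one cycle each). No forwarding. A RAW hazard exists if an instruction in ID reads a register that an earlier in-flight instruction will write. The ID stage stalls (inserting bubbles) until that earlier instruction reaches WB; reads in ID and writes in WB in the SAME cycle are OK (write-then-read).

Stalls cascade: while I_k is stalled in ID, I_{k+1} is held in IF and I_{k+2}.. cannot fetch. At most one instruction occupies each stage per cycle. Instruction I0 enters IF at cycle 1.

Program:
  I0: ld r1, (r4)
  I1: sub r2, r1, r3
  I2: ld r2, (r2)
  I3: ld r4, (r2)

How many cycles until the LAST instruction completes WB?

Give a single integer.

Answer: 14

Derivation:
I0 ld r1 <- r4: IF@1 ID@2 stall=0 (-) EX@3 MEM@4 WB@5
I1 sub r2 <- r1,r3: IF@2 ID@3 stall=2 (RAW on I0.r1 (WB@5)) EX@6 MEM@7 WB@8
I2 ld r2 <- r2: IF@3 ID@6 stall=2 (RAW on I1.r2 (WB@8)) EX@9 MEM@10 WB@11
I3 ld r4 <- r2: IF@6 ID@9 stall=2 (RAW on I2.r2 (WB@11)) EX@12 MEM@13 WB@14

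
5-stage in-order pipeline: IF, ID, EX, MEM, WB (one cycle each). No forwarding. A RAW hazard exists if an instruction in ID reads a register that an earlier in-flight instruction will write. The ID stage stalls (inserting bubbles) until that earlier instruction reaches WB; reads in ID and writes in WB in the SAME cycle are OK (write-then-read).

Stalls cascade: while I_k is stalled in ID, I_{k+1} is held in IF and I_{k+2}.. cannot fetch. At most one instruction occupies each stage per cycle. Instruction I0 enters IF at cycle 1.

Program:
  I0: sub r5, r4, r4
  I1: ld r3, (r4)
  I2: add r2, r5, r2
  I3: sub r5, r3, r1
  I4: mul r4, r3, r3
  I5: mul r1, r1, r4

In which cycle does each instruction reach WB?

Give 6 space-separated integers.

Answer: 5 6 8 9 10 13

Derivation:
I0 sub r5 <- r4,r4: IF@1 ID@2 stall=0 (-) EX@3 MEM@4 WB@5
I1 ld r3 <- r4: IF@2 ID@3 stall=0 (-) EX@4 MEM@5 WB@6
I2 add r2 <- r5,r2: IF@3 ID@4 stall=1 (RAW on I0.r5 (WB@5)) EX@6 MEM@7 WB@8
I3 sub r5 <- r3,r1: IF@4 ID@6 stall=0 (-) EX@7 MEM@8 WB@9
I4 mul r4 <- r3,r3: IF@6 ID@7 stall=0 (-) EX@8 MEM@9 WB@10
I5 mul r1 <- r1,r4: IF@7 ID@8 stall=2 (RAW on I4.r4 (WB@10)) EX@11 MEM@12 WB@13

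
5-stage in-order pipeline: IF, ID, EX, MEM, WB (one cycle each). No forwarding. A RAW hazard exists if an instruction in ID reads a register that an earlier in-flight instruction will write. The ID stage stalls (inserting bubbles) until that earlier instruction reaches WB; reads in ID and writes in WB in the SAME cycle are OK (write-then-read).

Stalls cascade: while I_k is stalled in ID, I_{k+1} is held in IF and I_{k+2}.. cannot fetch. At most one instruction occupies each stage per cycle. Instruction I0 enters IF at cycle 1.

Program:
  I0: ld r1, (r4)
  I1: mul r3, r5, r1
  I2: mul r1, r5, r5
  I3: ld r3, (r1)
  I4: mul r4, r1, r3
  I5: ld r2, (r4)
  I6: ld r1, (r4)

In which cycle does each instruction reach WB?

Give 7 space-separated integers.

Answer: 5 8 9 12 15 18 19

Derivation:
I0 ld r1 <- r4: IF@1 ID@2 stall=0 (-) EX@3 MEM@4 WB@5
I1 mul r3 <- r5,r1: IF@2 ID@3 stall=2 (RAW on I0.r1 (WB@5)) EX@6 MEM@7 WB@8
I2 mul r1 <- r5,r5: IF@3 ID@6 stall=0 (-) EX@7 MEM@8 WB@9
I3 ld r3 <- r1: IF@6 ID@7 stall=2 (RAW on I2.r1 (WB@9)) EX@10 MEM@11 WB@12
I4 mul r4 <- r1,r3: IF@7 ID@10 stall=2 (RAW on I3.r3 (WB@12)) EX@13 MEM@14 WB@15
I5 ld r2 <- r4: IF@10 ID@13 stall=2 (RAW on I4.r4 (WB@15)) EX@16 MEM@17 WB@18
I6 ld r1 <- r4: IF@13 ID@16 stall=0 (-) EX@17 MEM@18 WB@19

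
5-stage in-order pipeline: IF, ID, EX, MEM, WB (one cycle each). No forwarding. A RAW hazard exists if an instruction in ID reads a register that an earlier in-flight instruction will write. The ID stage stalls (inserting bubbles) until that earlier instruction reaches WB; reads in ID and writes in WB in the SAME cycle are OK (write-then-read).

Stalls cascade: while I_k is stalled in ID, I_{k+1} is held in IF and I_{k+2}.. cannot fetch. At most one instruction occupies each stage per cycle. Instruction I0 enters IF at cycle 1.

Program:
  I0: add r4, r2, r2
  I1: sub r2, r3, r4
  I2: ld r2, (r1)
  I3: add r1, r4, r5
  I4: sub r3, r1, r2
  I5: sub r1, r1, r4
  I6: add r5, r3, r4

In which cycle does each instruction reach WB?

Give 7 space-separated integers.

Answer: 5 8 9 10 13 14 16

Derivation:
I0 add r4 <- r2,r2: IF@1 ID@2 stall=0 (-) EX@3 MEM@4 WB@5
I1 sub r2 <- r3,r4: IF@2 ID@3 stall=2 (RAW on I0.r4 (WB@5)) EX@6 MEM@7 WB@8
I2 ld r2 <- r1: IF@3 ID@6 stall=0 (-) EX@7 MEM@8 WB@9
I3 add r1 <- r4,r5: IF@6 ID@7 stall=0 (-) EX@8 MEM@9 WB@10
I4 sub r3 <- r1,r2: IF@7 ID@8 stall=2 (RAW on I3.r1 (WB@10)) EX@11 MEM@12 WB@13
I5 sub r1 <- r1,r4: IF@8 ID@11 stall=0 (-) EX@12 MEM@13 WB@14
I6 add r5 <- r3,r4: IF@11 ID@12 stall=1 (RAW on I4.r3 (WB@13)) EX@14 MEM@15 WB@16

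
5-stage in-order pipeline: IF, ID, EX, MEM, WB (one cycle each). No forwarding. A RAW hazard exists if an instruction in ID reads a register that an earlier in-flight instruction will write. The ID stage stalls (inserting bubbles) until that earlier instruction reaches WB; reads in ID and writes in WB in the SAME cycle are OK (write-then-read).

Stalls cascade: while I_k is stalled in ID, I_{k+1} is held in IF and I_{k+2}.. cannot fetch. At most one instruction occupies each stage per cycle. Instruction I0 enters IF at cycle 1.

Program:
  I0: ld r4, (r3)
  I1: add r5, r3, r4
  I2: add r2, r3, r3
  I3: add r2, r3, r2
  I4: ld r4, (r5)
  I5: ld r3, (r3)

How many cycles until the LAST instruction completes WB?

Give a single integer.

I0 ld r4 <- r3: IF@1 ID@2 stall=0 (-) EX@3 MEM@4 WB@5
I1 add r5 <- r3,r4: IF@2 ID@3 stall=2 (RAW on I0.r4 (WB@5)) EX@6 MEM@7 WB@8
I2 add r2 <- r3,r3: IF@3 ID@6 stall=0 (-) EX@7 MEM@8 WB@9
I3 add r2 <- r3,r2: IF@6 ID@7 stall=2 (RAW on I2.r2 (WB@9)) EX@10 MEM@11 WB@12
I4 ld r4 <- r5: IF@7 ID@10 stall=0 (-) EX@11 MEM@12 WB@13
I5 ld r3 <- r3: IF@10 ID@11 stall=0 (-) EX@12 MEM@13 WB@14

Answer: 14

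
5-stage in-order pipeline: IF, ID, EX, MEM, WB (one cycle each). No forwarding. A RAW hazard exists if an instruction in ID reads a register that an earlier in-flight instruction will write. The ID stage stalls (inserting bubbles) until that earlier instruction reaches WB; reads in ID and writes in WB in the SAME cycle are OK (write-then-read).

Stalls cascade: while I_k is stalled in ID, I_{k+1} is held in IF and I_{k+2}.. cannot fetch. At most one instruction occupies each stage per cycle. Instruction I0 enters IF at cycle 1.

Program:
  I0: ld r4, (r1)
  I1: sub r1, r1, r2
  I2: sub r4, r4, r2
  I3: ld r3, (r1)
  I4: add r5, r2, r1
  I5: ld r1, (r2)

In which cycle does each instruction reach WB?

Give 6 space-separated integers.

Answer: 5 6 8 9 10 11

Derivation:
I0 ld r4 <- r1: IF@1 ID@2 stall=0 (-) EX@3 MEM@4 WB@5
I1 sub r1 <- r1,r2: IF@2 ID@3 stall=0 (-) EX@4 MEM@5 WB@6
I2 sub r4 <- r4,r2: IF@3 ID@4 stall=1 (RAW on I0.r4 (WB@5)) EX@6 MEM@7 WB@8
I3 ld r3 <- r1: IF@4 ID@6 stall=0 (-) EX@7 MEM@8 WB@9
I4 add r5 <- r2,r1: IF@6 ID@7 stall=0 (-) EX@8 MEM@9 WB@10
I5 ld r1 <- r2: IF@7 ID@8 stall=0 (-) EX@9 MEM@10 WB@11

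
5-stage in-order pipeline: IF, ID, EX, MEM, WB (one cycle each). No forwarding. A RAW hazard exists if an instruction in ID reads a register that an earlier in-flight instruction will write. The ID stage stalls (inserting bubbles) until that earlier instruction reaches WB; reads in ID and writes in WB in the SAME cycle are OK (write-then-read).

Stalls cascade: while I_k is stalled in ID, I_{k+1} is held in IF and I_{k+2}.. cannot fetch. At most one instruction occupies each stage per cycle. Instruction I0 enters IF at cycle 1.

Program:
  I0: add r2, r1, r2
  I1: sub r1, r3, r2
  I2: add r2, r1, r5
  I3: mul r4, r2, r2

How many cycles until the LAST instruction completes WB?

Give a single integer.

Answer: 14

Derivation:
I0 add r2 <- r1,r2: IF@1 ID@2 stall=0 (-) EX@3 MEM@4 WB@5
I1 sub r1 <- r3,r2: IF@2 ID@3 stall=2 (RAW on I0.r2 (WB@5)) EX@6 MEM@7 WB@8
I2 add r2 <- r1,r5: IF@3 ID@6 stall=2 (RAW on I1.r1 (WB@8)) EX@9 MEM@10 WB@11
I3 mul r4 <- r2,r2: IF@6 ID@9 stall=2 (RAW on I2.r2 (WB@11)) EX@12 MEM@13 WB@14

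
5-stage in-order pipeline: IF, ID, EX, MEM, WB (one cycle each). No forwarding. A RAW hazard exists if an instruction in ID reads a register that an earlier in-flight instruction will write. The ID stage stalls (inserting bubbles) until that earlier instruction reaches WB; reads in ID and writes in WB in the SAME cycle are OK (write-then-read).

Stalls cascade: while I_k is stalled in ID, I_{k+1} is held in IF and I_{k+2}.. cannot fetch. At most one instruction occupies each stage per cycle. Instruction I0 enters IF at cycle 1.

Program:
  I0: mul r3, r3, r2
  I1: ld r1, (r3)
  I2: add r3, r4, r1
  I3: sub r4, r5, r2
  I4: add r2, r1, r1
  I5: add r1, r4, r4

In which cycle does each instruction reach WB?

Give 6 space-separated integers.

I0 mul r3 <- r3,r2: IF@1 ID@2 stall=0 (-) EX@3 MEM@4 WB@5
I1 ld r1 <- r3: IF@2 ID@3 stall=2 (RAW on I0.r3 (WB@5)) EX@6 MEM@7 WB@8
I2 add r3 <- r4,r1: IF@3 ID@6 stall=2 (RAW on I1.r1 (WB@8)) EX@9 MEM@10 WB@11
I3 sub r4 <- r5,r2: IF@6 ID@9 stall=0 (-) EX@10 MEM@11 WB@12
I4 add r2 <- r1,r1: IF@9 ID@10 stall=0 (-) EX@11 MEM@12 WB@13
I5 add r1 <- r4,r4: IF@10 ID@11 stall=1 (RAW on I3.r4 (WB@12)) EX@13 MEM@14 WB@15

Answer: 5 8 11 12 13 15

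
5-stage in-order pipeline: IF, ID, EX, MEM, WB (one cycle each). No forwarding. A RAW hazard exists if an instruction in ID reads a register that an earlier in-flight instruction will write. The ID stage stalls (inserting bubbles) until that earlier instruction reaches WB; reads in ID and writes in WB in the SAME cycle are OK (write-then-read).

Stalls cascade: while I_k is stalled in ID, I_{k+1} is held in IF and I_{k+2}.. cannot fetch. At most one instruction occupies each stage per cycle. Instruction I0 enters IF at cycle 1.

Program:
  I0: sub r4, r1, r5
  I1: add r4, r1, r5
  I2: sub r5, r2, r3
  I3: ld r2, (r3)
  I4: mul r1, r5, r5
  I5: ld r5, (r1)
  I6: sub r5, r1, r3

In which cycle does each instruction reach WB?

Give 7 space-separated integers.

I0 sub r4 <- r1,r5: IF@1 ID@2 stall=0 (-) EX@3 MEM@4 WB@5
I1 add r4 <- r1,r5: IF@2 ID@3 stall=0 (-) EX@4 MEM@5 WB@6
I2 sub r5 <- r2,r3: IF@3 ID@4 stall=0 (-) EX@5 MEM@6 WB@7
I3 ld r2 <- r3: IF@4 ID@5 stall=0 (-) EX@6 MEM@7 WB@8
I4 mul r1 <- r5,r5: IF@5 ID@6 stall=1 (RAW on I2.r5 (WB@7)) EX@8 MEM@9 WB@10
I5 ld r5 <- r1: IF@6 ID@8 stall=2 (RAW on I4.r1 (WB@10)) EX@11 MEM@12 WB@13
I6 sub r5 <- r1,r3: IF@8 ID@11 stall=0 (-) EX@12 MEM@13 WB@14

Answer: 5 6 7 8 10 13 14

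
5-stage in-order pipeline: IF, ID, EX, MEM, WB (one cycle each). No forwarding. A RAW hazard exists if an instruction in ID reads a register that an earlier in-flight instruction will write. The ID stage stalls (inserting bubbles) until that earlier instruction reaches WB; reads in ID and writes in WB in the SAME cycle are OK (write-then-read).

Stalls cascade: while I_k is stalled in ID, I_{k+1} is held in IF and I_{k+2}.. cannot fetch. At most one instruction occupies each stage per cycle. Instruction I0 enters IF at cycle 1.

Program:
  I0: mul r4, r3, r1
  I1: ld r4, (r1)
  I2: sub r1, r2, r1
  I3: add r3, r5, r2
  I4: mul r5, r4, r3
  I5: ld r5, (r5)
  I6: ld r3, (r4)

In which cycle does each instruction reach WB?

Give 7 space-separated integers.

I0 mul r4 <- r3,r1: IF@1 ID@2 stall=0 (-) EX@3 MEM@4 WB@5
I1 ld r4 <- r1: IF@2 ID@3 stall=0 (-) EX@4 MEM@5 WB@6
I2 sub r1 <- r2,r1: IF@3 ID@4 stall=0 (-) EX@5 MEM@6 WB@7
I3 add r3 <- r5,r2: IF@4 ID@5 stall=0 (-) EX@6 MEM@7 WB@8
I4 mul r5 <- r4,r3: IF@5 ID@6 stall=2 (RAW on I3.r3 (WB@8)) EX@9 MEM@10 WB@11
I5 ld r5 <- r5: IF@6 ID@9 stall=2 (RAW on I4.r5 (WB@11)) EX@12 MEM@13 WB@14
I6 ld r3 <- r4: IF@9 ID@12 stall=0 (-) EX@13 MEM@14 WB@15

Answer: 5 6 7 8 11 14 15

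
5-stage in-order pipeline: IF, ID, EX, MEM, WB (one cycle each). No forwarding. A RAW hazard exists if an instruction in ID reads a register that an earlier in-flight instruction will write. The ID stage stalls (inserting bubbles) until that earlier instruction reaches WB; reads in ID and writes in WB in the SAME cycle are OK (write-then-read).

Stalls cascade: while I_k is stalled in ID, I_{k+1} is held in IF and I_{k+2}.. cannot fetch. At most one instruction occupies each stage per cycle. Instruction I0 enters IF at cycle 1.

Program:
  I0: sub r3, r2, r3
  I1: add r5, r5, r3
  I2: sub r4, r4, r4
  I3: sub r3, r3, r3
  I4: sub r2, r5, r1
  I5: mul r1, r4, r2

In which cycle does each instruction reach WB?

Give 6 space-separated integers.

Answer: 5 8 9 10 11 14

Derivation:
I0 sub r3 <- r2,r3: IF@1 ID@2 stall=0 (-) EX@3 MEM@4 WB@5
I1 add r5 <- r5,r3: IF@2 ID@3 stall=2 (RAW on I0.r3 (WB@5)) EX@6 MEM@7 WB@8
I2 sub r4 <- r4,r4: IF@3 ID@6 stall=0 (-) EX@7 MEM@8 WB@9
I3 sub r3 <- r3,r3: IF@6 ID@7 stall=0 (-) EX@8 MEM@9 WB@10
I4 sub r2 <- r5,r1: IF@7 ID@8 stall=0 (-) EX@9 MEM@10 WB@11
I5 mul r1 <- r4,r2: IF@8 ID@9 stall=2 (RAW on I4.r2 (WB@11)) EX@12 MEM@13 WB@14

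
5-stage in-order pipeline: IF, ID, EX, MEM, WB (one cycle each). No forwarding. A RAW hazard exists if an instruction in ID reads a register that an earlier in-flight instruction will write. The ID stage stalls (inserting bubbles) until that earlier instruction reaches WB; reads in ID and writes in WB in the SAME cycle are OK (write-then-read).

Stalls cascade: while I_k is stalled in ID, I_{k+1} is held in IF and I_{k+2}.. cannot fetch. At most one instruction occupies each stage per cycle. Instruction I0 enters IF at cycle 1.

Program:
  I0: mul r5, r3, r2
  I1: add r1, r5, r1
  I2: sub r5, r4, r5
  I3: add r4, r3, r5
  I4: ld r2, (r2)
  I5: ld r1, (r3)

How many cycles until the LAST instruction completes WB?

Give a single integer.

I0 mul r5 <- r3,r2: IF@1 ID@2 stall=0 (-) EX@3 MEM@4 WB@5
I1 add r1 <- r5,r1: IF@2 ID@3 stall=2 (RAW on I0.r5 (WB@5)) EX@6 MEM@7 WB@8
I2 sub r5 <- r4,r5: IF@3 ID@6 stall=0 (-) EX@7 MEM@8 WB@9
I3 add r4 <- r3,r5: IF@6 ID@7 stall=2 (RAW on I2.r5 (WB@9)) EX@10 MEM@11 WB@12
I4 ld r2 <- r2: IF@7 ID@10 stall=0 (-) EX@11 MEM@12 WB@13
I5 ld r1 <- r3: IF@10 ID@11 stall=0 (-) EX@12 MEM@13 WB@14

Answer: 14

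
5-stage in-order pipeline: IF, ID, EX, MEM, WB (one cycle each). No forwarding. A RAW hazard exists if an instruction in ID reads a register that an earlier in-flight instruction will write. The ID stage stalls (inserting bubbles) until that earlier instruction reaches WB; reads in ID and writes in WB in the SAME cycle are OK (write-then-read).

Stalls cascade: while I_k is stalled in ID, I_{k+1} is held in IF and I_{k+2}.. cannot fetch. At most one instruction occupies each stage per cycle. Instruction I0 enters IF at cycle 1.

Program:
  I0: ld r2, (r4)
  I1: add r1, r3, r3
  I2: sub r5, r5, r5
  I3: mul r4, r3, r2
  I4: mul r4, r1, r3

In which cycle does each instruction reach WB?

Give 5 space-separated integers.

I0 ld r2 <- r4: IF@1 ID@2 stall=0 (-) EX@3 MEM@4 WB@5
I1 add r1 <- r3,r3: IF@2 ID@3 stall=0 (-) EX@4 MEM@5 WB@6
I2 sub r5 <- r5,r5: IF@3 ID@4 stall=0 (-) EX@5 MEM@6 WB@7
I3 mul r4 <- r3,r2: IF@4 ID@5 stall=0 (-) EX@6 MEM@7 WB@8
I4 mul r4 <- r1,r3: IF@5 ID@6 stall=0 (-) EX@7 MEM@8 WB@9

Answer: 5 6 7 8 9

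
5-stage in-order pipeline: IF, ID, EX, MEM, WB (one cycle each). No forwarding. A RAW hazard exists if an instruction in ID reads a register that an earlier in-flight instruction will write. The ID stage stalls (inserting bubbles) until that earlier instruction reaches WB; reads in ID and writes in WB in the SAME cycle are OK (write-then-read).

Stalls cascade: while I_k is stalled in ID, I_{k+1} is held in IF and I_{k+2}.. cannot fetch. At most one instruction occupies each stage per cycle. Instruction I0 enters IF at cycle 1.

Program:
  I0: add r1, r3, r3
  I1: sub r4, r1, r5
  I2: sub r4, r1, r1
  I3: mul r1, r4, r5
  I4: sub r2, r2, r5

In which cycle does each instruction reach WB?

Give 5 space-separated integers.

Answer: 5 8 9 12 13

Derivation:
I0 add r1 <- r3,r3: IF@1 ID@2 stall=0 (-) EX@3 MEM@4 WB@5
I1 sub r4 <- r1,r5: IF@2 ID@3 stall=2 (RAW on I0.r1 (WB@5)) EX@6 MEM@7 WB@8
I2 sub r4 <- r1,r1: IF@3 ID@6 stall=0 (-) EX@7 MEM@8 WB@9
I3 mul r1 <- r4,r5: IF@6 ID@7 stall=2 (RAW on I2.r4 (WB@9)) EX@10 MEM@11 WB@12
I4 sub r2 <- r2,r5: IF@7 ID@10 stall=0 (-) EX@11 MEM@12 WB@13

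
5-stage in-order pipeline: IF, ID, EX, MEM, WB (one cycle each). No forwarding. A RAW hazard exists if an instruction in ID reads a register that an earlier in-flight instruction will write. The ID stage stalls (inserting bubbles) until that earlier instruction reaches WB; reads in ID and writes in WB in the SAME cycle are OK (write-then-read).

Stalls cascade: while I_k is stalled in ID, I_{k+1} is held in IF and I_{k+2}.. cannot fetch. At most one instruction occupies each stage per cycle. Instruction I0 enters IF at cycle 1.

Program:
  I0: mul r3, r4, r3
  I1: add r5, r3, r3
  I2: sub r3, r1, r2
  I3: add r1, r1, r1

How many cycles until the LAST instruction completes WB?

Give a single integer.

Answer: 10

Derivation:
I0 mul r3 <- r4,r3: IF@1 ID@2 stall=0 (-) EX@3 MEM@4 WB@5
I1 add r5 <- r3,r3: IF@2 ID@3 stall=2 (RAW on I0.r3 (WB@5)) EX@6 MEM@7 WB@8
I2 sub r3 <- r1,r2: IF@3 ID@6 stall=0 (-) EX@7 MEM@8 WB@9
I3 add r1 <- r1,r1: IF@6 ID@7 stall=0 (-) EX@8 MEM@9 WB@10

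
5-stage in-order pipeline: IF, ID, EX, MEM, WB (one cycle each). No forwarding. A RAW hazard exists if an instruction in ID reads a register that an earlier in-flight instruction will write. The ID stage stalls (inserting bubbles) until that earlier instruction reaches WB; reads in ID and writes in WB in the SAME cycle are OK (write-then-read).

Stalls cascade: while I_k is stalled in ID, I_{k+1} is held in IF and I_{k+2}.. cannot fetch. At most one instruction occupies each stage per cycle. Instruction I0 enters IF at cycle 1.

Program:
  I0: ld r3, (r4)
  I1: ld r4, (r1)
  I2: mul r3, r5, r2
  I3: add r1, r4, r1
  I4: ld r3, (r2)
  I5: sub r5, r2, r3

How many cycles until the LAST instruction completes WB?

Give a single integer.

Answer: 13

Derivation:
I0 ld r3 <- r4: IF@1 ID@2 stall=0 (-) EX@3 MEM@4 WB@5
I1 ld r4 <- r1: IF@2 ID@3 stall=0 (-) EX@4 MEM@5 WB@6
I2 mul r3 <- r5,r2: IF@3 ID@4 stall=0 (-) EX@5 MEM@6 WB@7
I3 add r1 <- r4,r1: IF@4 ID@5 stall=1 (RAW on I1.r4 (WB@6)) EX@7 MEM@8 WB@9
I4 ld r3 <- r2: IF@5 ID@7 stall=0 (-) EX@8 MEM@9 WB@10
I5 sub r5 <- r2,r3: IF@7 ID@8 stall=2 (RAW on I4.r3 (WB@10)) EX@11 MEM@12 WB@13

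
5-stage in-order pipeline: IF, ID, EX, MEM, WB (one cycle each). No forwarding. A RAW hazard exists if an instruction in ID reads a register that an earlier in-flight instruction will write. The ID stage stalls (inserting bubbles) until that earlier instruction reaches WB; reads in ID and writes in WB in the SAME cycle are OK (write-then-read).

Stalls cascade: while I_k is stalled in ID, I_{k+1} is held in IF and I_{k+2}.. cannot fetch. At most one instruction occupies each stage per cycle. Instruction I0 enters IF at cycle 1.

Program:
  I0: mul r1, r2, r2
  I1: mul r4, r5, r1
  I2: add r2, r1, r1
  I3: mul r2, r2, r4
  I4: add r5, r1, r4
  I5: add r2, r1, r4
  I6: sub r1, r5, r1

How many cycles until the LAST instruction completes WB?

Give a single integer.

Answer: 16

Derivation:
I0 mul r1 <- r2,r2: IF@1 ID@2 stall=0 (-) EX@3 MEM@4 WB@5
I1 mul r4 <- r5,r1: IF@2 ID@3 stall=2 (RAW on I0.r1 (WB@5)) EX@6 MEM@7 WB@8
I2 add r2 <- r1,r1: IF@3 ID@6 stall=0 (-) EX@7 MEM@8 WB@9
I3 mul r2 <- r2,r4: IF@6 ID@7 stall=2 (RAW on I2.r2 (WB@9)) EX@10 MEM@11 WB@12
I4 add r5 <- r1,r4: IF@7 ID@10 stall=0 (-) EX@11 MEM@12 WB@13
I5 add r2 <- r1,r4: IF@10 ID@11 stall=0 (-) EX@12 MEM@13 WB@14
I6 sub r1 <- r5,r1: IF@11 ID@12 stall=1 (RAW on I4.r5 (WB@13)) EX@14 MEM@15 WB@16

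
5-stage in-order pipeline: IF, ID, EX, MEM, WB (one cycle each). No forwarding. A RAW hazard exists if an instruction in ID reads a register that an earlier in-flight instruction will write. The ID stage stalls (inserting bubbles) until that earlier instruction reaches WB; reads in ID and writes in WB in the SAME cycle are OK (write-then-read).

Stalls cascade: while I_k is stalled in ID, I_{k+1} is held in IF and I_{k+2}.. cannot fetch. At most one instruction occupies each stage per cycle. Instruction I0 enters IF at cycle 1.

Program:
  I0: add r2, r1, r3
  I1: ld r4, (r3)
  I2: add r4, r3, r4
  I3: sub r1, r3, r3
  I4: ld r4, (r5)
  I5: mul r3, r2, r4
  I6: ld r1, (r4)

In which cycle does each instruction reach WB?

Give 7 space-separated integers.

Answer: 5 6 9 10 11 14 15

Derivation:
I0 add r2 <- r1,r3: IF@1 ID@2 stall=0 (-) EX@3 MEM@4 WB@5
I1 ld r4 <- r3: IF@2 ID@3 stall=0 (-) EX@4 MEM@5 WB@6
I2 add r4 <- r3,r4: IF@3 ID@4 stall=2 (RAW on I1.r4 (WB@6)) EX@7 MEM@8 WB@9
I3 sub r1 <- r3,r3: IF@4 ID@7 stall=0 (-) EX@8 MEM@9 WB@10
I4 ld r4 <- r5: IF@7 ID@8 stall=0 (-) EX@9 MEM@10 WB@11
I5 mul r3 <- r2,r4: IF@8 ID@9 stall=2 (RAW on I4.r4 (WB@11)) EX@12 MEM@13 WB@14
I6 ld r1 <- r4: IF@9 ID@12 stall=0 (-) EX@13 MEM@14 WB@15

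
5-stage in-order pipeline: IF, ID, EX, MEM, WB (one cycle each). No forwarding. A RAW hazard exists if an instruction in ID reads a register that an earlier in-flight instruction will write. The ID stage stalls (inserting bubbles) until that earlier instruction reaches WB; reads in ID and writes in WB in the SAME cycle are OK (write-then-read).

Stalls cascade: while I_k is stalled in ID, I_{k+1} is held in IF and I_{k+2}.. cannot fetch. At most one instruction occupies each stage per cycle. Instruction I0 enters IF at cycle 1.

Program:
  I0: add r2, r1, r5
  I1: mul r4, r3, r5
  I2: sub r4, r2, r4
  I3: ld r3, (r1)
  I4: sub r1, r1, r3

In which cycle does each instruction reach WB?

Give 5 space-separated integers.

I0 add r2 <- r1,r5: IF@1 ID@2 stall=0 (-) EX@3 MEM@4 WB@5
I1 mul r4 <- r3,r5: IF@2 ID@3 stall=0 (-) EX@4 MEM@5 WB@6
I2 sub r4 <- r2,r4: IF@3 ID@4 stall=2 (RAW on I1.r4 (WB@6)) EX@7 MEM@8 WB@9
I3 ld r3 <- r1: IF@4 ID@7 stall=0 (-) EX@8 MEM@9 WB@10
I4 sub r1 <- r1,r3: IF@7 ID@8 stall=2 (RAW on I3.r3 (WB@10)) EX@11 MEM@12 WB@13

Answer: 5 6 9 10 13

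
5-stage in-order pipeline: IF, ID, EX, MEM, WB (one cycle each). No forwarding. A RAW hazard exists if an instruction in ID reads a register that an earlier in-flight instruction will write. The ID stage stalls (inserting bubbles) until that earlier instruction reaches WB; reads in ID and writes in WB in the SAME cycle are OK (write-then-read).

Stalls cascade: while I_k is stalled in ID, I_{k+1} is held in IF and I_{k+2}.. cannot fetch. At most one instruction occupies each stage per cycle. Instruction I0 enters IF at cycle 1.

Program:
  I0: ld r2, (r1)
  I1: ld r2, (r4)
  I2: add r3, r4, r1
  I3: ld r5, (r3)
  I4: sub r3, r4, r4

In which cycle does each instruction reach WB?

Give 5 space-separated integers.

Answer: 5 6 7 10 11

Derivation:
I0 ld r2 <- r1: IF@1 ID@2 stall=0 (-) EX@3 MEM@4 WB@5
I1 ld r2 <- r4: IF@2 ID@3 stall=0 (-) EX@4 MEM@5 WB@6
I2 add r3 <- r4,r1: IF@3 ID@4 stall=0 (-) EX@5 MEM@6 WB@7
I3 ld r5 <- r3: IF@4 ID@5 stall=2 (RAW on I2.r3 (WB@7)) EX@8 MEM@9 WB@10
I4 sub r3 <- r4,r4: IF@5 ID@8 stall=0 (-) EX@9 MEM@10 WB@11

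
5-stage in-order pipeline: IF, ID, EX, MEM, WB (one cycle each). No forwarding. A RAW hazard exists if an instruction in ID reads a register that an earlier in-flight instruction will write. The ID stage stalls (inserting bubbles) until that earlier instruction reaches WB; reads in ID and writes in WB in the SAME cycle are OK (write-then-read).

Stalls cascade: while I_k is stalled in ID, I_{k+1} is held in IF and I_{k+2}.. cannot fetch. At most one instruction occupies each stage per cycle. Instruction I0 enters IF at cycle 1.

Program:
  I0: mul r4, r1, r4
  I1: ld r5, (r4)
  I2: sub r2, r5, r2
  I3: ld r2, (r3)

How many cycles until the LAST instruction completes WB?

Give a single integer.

I0 mul r4 <- r1,r4: IF@1 ID@2 stall=0 (-) EX@3 MEM@4 WB@5
I1 ld r5 <- r4: IF@2 ID@3 stall=2 (RAW on I0.r4 (WB@5)) EX@6 MEM@7 WB@8
I2 sub r2 <- r5,r2: IF@3 ID@6 stall=2 (RAW on I1.r5 (WB@8)) EX@9 MEM@10 WB@11
I3 ld r2 <- r3: IF@6 ID@9 stall=0 (-) EX@10 MEM@11 WB@12

Answer: 12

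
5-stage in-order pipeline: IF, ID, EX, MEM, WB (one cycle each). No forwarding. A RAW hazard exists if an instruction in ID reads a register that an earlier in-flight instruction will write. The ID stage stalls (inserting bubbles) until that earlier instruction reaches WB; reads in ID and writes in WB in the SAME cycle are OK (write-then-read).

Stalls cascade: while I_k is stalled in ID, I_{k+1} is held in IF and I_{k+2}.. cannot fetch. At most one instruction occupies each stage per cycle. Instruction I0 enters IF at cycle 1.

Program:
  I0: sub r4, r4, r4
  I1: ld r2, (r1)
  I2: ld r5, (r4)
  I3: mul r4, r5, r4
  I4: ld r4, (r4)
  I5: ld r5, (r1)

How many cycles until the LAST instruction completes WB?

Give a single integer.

Answer: 15

Derivation:
I0 sub r4 <- r4,r4: IF@1 ID@2 stall=0 (-) EX@3 MEM@4 WB@5
I1 ld r2 <- r1: IF@2 ID@3 stall=0 (-) EX@4 MEM@5 WB@6
I2 ld r5 <- r4: IF@3 ID@4 stall=1 (RAW on I0.r4 (WB@5)) EX@6 MEM@7 WB@8
I3 mul r4 <- r5,r4: IF@4 ID@6 stall=2 (RAW on I2.r5 (WB@8)) EX@9 MEM@10 WB@11
I4 ld r4 <- r4: IF@6 ID@9 stall=2 (RAW on I3.r4 (WB@11)) EX@12 MEM@13 WB@14
I5 ld r5 <- r1: IF@9 ID@12 stall=0 (-) EX@13 MEM@14 WB@15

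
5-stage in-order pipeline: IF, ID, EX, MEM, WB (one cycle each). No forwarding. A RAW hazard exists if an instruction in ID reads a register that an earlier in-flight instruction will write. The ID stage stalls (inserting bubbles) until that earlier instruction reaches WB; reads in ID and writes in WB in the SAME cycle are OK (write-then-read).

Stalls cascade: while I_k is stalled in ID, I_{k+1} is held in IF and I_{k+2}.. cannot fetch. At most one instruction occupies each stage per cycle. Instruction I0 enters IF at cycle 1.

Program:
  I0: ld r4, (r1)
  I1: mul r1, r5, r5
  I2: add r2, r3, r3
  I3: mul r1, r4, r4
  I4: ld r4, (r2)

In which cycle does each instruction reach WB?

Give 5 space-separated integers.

Answer: 5 6 7 8 10

Derivation:
I0 ld r4 <- r1: IF@1 ID@2 stall=0 (-) EX@3 MEM@4 WB@5
I1 mul r1 <- r5,r5: IF@2 ID@3 stall=0 (-) EX@4 MEM@5 WB@6
I2 add r2 <- r3,r3: IF@3 ID@4 stall=0 (-) EX@5 MEM@6 WB@7
I3 mul r1 <- r4,r4: IF@4 ID@5 stall=0 (-) EX@6 MEM@7 WB@8
I4 ld r4 <- r2: IF@5 ID@6 stall=1 (RAW on I2.r2 (WB@7)) EX@8 MEM@9 WB@10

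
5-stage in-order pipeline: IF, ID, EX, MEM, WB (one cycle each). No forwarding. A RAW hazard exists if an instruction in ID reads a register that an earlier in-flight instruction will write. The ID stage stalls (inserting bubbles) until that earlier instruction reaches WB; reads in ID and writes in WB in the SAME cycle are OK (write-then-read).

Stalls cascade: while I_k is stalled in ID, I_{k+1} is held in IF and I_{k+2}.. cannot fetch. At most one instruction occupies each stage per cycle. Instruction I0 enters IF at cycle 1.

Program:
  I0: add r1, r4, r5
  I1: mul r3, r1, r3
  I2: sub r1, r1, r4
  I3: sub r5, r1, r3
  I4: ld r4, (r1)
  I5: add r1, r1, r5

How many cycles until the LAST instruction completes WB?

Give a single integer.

Answer: 15

Derivation:
I0 add r1 <- r4,r5: IF@1 ID@2 stall=0 (-) EX@3 MEM@4 WB@5
I1 mul r3 <- r1,r3: IF@2 ID@3 stall=2 (RAW on I0.r1 (WB@5)) EX@6 MEM@7 WB@8
I2 sub r1 <- r1,r4: IF@3 ID@6 stall=0 (-) EX@7 MEM@8 WB@9
I3 sub r5 <- r1,r3: IF@6 ID@7 stall=2 (RAW on I2.r1 (WB@9)) EX@10 MEM@11 WB@12
I4 ld r4 <- r1: IF@7 ID@10 stall=0 (-) EX@11 MEM@12 WB@13
I5 add r1 <- r1,r5: IF@10 ID@11 stall=1 (RAW on I3.r5 (WB@12)) EX@13 MEM@14 WB@15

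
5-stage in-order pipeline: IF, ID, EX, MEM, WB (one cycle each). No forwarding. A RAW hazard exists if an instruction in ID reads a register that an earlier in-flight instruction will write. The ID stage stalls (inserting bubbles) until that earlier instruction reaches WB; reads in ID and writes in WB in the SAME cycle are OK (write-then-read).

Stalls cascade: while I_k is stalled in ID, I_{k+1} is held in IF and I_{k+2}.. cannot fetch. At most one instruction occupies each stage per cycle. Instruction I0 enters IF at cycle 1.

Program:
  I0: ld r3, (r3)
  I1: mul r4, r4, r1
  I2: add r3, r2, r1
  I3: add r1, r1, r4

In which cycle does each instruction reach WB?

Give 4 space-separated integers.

Answer: 5 6 7 9

Derivation:
I0 ld r3 <- r3: IF@1 ID@2 stall=0 (-) EX@3 MEM@4 WB@5
I1 mul r4 <- r4,r1: IF@2 ID@3 stall=0 (-) EX@4 MEM@5 WB@6
I2 add r3 <- r2,r1: IF@3 ID@4 stall=0 (-) EX@5 MEM@6 WB@7
I3 add r1 <- r1,r4: IF@4 ID@5 stall=1 (RAW on I1.r4 (WB@6)) EX@7 MEM@8 WB@9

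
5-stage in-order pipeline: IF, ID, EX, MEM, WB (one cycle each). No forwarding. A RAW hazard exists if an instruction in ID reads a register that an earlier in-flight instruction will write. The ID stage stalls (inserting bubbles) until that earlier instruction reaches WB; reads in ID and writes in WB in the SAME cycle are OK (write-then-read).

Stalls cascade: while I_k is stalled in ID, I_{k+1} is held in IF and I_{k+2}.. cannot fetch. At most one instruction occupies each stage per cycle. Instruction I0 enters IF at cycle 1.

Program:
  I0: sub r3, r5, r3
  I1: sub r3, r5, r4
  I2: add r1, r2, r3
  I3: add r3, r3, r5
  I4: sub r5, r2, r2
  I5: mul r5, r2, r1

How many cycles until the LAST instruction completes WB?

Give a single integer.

Answer: 12

Derivation:
I0 sub r3 <- r5,r3: IF@1 ID@2 stall=0 (-) EX@3 MEM@4 WB@5
I1 sub r3 <- r5,r4: IF@2 ID@3 stall=0 (-) EX@4 MEM@5 WB@6
I2 add r1 <- r2,r3: IF@3 ID@4 stall=2 (RAW on I1.r3 (WB@6)) EX@7 MEM@8 WB@9
I3 add r3 <- r3,r5: IF@4 ID@7 stall=0 (-) EX@8 MEM@9 WB@10
I4 sub r5 <- r2,r2: IF@7 ID@8 stall=0 (-) EX@9 MEM@10 WB@11
I5 mul r5 <- r2,r1: IF@8 ID@9 stall=0 (-) EX@10 MEM@11 WB@12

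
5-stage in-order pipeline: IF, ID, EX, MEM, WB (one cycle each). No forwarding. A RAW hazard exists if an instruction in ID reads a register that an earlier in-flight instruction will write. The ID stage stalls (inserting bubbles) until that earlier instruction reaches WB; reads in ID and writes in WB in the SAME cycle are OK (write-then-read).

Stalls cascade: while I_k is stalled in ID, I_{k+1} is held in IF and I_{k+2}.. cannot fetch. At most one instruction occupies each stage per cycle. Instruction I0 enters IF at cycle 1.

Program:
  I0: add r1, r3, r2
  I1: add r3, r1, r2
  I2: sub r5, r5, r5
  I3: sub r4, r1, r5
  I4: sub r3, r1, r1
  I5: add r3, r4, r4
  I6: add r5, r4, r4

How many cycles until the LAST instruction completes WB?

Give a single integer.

I0 add r1 <- r3,r2: IF@1 ID@2 stall=0 (-) EX@3 MEM@4 WB@5
I1 add r3 <- r1,r2: IF@2 ID@3 stall=2 (RAW on I0.r1 (WB@5)) EX@6 MEM@7 WB@8
I2 sub r5 <- r5,r5: IF@3 ID@6 stall=0 (-) EX@7 MEM@8 WB@9
I3 sub r4 <- r1,r5: IF@6 ID@7 stall=2 (RAW on I2.r5 (WB@9)) EX@10 MEM@11 WB@12
I4 sub r3 <- r1,r1: IF@7 ID@10 stall=0 (-) EX@11 MEM@12 WB@13
I5 add r3 <- r4,r4: IF@10 ID@11 stall=1 (RAW on I3.r4 (WB@12)) EX@13 MEM@14 WB@15
I6 add r5 <- r4,r4: IF@11 ID@13 stall=0 (-) EX@14 MEM@15 WB@16

Answer: 16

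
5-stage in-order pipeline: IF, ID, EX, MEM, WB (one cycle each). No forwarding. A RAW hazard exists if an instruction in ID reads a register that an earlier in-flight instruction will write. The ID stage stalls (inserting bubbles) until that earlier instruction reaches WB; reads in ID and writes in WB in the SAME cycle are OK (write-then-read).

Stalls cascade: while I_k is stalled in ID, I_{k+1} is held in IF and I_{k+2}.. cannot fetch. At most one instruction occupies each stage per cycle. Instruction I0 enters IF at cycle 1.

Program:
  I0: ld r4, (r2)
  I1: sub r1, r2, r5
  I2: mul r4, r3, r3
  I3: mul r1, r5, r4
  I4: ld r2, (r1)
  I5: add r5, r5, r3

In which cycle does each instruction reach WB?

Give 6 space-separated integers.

Answer: 5 6 7 10 13 14

Derivation:
I0 ld r4 <- r2: IF@1 ID@2 stall=0 (-) EX@3 MEM@4 WB@5
I1 sub r1 <- r2,r5: IF@2 ID@3 stall=0 (-) EX@4 MEM@5 WB@6
I2 mul r4 <- r3,r3: IF@3 ID@4 stall=0 (-) EX@5 MEM@6 WB@7
I3 mul r1 <- r5,r4: IF@4 ID@5 stall=2 (RAW on I2.r4 (WB@7)) EX@8 MEM@9 WB@10
I4 ld r2 <- r1: IF@5 ID@8 stall=2 (RAW on I3.r1 (WB@10)) EX@11 MEM@12 WB@13
I5 add r5 <- r5,r3: IF@8 ID@11 stall=0 (-) EX@12 MEM@13 WB@14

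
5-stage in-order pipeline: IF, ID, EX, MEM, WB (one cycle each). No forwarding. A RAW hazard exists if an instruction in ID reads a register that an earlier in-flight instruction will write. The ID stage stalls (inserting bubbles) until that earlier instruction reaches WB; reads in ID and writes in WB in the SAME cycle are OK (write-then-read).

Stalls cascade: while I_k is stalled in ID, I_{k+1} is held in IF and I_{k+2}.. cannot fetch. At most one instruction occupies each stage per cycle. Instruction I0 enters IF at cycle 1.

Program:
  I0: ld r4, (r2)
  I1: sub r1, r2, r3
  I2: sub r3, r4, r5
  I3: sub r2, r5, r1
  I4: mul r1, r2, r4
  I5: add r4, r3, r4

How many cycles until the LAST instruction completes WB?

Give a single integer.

Answer: 13

Derivation:
I0 ld r4 <- r2: IF@1 ID@2 stall=0 (-) EX@3 MEM@4 WB@5
I1 sub r1 <- r2,r3: IF@2 ID@3 stall=0 (-) EX@4 MEM@5 WB@6
I2 sub r3 <- r4,r5: IF@3 ID@4 stall=1 (RAW on I0.r4 (WB@5)) EX@6 MEM@7 WB@8
I3 sub r2 <- r5,r1: IF@4 ID@6 stall=0 (-) EX@7 MEM@8 WB@9
I4 mul r1 <- r2,r4: IF@6 ID@7 stall=2 (RAW on I3.r2 (WB@9)) EX@10 MEM@11 WB@12
I5 add r4 <- r3,r4: IF@7 ID@10 stall=0 (-) EX@11 MEM@12 WB@13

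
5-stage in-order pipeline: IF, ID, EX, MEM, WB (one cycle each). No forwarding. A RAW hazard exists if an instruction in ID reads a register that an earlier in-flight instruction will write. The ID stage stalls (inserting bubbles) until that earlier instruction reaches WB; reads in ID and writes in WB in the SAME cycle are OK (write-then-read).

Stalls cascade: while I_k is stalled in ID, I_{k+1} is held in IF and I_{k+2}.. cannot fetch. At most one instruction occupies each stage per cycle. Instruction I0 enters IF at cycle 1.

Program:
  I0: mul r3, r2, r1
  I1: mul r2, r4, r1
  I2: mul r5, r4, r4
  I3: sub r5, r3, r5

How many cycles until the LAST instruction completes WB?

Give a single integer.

I0 mul r3 <- r2,r1: IF@1 ID@2 stall=0 (-) EX@3 MEM@4 WB@5
I1 mul r2 <- r4,r1: IF@2 ID@3 stall=0 (-) EX@4 MEM@5 WB@6
I2 mul r5 <- r4,r4: IF@3 ID@4 stall=0 (-) EX@5 MEM@6 WB@7
I3 sub r5 <- r3,r5: IF@4 ID@5 stall=2 (RAW on I2.r5 (WB@7)) EX@8 MEM@9 WB@10

Answer: 10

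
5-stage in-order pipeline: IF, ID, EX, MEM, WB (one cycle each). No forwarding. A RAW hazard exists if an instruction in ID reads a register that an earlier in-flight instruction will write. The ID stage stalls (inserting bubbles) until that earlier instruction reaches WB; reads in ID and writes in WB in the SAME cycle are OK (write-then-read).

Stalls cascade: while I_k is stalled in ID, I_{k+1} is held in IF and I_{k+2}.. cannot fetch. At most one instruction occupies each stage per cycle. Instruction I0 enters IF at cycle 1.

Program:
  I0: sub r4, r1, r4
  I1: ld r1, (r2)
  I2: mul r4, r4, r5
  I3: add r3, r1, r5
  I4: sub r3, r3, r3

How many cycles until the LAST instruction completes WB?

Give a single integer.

I0 sub r4 <- r1,r4: IF@1 ID@2 stall=0 (-) EX@3 MEM@4 WB@5
I1 ld r1 <- r2: IF@2 ID@3 stall=0 (-) EX@4 MEM@5 WB@6
I2 mul r4 <- r4,r5: IF@3 ID@4 stall=1 (RAW on I0.r4 (WB@5)) EX@6 MEM@7 WB@8
I3 add r3 <- r1,r5: IF@4 ID@6 stall=0 (-) EX@7 MEM@8 WB@9
I4 sub r3 <- r3,r3: IF@6 ID@7 stall=2 (RAW on I3.r3 (WB@9)) EX@10 MEM@11 WB@12

Answer: 12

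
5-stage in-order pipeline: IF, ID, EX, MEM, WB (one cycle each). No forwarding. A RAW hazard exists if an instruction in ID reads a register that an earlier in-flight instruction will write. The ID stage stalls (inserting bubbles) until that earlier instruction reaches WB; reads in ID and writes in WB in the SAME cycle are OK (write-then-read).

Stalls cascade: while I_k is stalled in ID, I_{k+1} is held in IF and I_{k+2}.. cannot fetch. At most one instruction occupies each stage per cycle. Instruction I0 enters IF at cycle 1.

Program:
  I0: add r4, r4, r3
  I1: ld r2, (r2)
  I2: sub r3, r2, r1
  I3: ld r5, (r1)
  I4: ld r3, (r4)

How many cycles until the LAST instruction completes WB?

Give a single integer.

I0 add r4 <- r4,r3: IF@1 ID@2 stall=0 (-) EX@3 MEM@4 WB@5
I1 ld r2 <- r2: IF@2 ID@3 stall=0 (-) EX@4 MEM@5 WB@6
I2 sub r3 <- r2,r1: IF@3 ID@4 stall=2 (RAW on I1.r2 (WB@6)) EX@7 MEM@8 WB@9
I3 ld r5 <- r1: IF@4 ID@7 stall=0 (-) EX@8 MEM@9 WB@10
I4 ld r3 <- r4: IF@7 ID@8 stall=0 (-) EX@9 MEM@10 WB@11

Answer: 11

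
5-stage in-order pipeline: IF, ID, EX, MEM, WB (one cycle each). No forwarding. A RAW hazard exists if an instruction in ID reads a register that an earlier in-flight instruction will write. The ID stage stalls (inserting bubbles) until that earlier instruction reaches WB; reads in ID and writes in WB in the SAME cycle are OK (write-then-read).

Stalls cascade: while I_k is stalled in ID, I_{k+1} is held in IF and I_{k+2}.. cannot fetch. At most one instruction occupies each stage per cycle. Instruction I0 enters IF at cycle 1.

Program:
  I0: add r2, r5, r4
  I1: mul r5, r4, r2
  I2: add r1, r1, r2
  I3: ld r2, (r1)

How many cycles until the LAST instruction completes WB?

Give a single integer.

Answer: 12

Derivation:
I0 add r2 <- r5,r4: IF@1 ID@2 stall=0 (-) EX@3 MEM@4 WB@5
I1 mul r5 <- r4,r2: IF@2 ID@3 stall=2 (RAW on I0.r2 (WB@5)) EX@6 MEM@7 WB@8
I2 add r1 <- r1,r2: IF@3 ID@6 stall=0 (-) EX@7 MEM@8 WB@9
I3 ld r2 <- r1: IF@6 ID@7 stall=2 (RAW on I2.r1 (WB@9)) EX@10 MEM@11 WB@12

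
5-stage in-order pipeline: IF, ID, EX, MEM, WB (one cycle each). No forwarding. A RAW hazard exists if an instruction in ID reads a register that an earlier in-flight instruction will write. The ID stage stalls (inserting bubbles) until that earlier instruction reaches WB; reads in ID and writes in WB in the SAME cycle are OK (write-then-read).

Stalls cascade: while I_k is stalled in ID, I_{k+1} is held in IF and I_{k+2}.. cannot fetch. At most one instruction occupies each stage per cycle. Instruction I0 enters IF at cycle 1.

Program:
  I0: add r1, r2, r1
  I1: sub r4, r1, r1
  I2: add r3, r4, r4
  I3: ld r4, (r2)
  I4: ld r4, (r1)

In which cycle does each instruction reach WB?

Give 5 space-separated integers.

Answer: 5 8 11 12 13

Derivation:
I0 add r1 <- r2,r1: IF@1 ID@2 stall=0 (-) EX@3 MEM@4 WB@5
I1 sub r4 <- r1,r1: IF@2 ID@3 stall=2 (RAW on I0.r1 (WB@5)) EX@6 MEM@7 WB@8
I2 add r3 <- r4,r4: IF@3 ID@6 stall=2 (RAW on I1.r4 (WB@8)) EX@9 MEM@10 WB@11
I3 ld r4 <- r2: IF@6 ID@9 stall=0 (-) EX@10 MEM@11 WB@12
I4 ld r4 <- r1: IF@9 ID@10 stall=0 (-) EX@11 MEM@12 WB@13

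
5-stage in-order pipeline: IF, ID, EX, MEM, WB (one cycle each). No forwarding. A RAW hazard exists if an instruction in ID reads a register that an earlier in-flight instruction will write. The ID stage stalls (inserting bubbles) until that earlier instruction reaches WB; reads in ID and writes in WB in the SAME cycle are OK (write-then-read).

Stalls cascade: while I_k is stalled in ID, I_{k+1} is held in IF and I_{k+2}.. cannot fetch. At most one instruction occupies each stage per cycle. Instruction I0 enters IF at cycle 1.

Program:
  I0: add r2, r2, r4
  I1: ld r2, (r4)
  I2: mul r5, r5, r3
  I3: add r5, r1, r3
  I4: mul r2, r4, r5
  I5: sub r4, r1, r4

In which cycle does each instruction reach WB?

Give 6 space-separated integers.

Answer: 5 6 7 8 11 12

Derivation:
I0 add r2 <- r2,r4: IF@1 ID@2 stall=0 (-) EX@3 MEM@4 WB@5
I1 ld r2 <- r4: IF@2 ID@3 stall=0 (-) EX@4 MEM@5 WB@6
I2 mul r5 <- r5,r3: IF@3 ID@4 stall=0 (-) EX@5 MEM@6 WB@7
I3 add r5 <- r1,r3: IF@4 ID@5 stall=0 (-) EX@6 MEM@7 WB@8
I4 mul r2 <- r4,r5: IF@5 ID@6 stall=2 (RAW on I3.r5 (WB@8)) EX@9 MEM@10 WB@11
I5 sub r4 <- r1,r4: IF@6 ID@9 stall=0 (-) EX@10 MEM@11 WB@12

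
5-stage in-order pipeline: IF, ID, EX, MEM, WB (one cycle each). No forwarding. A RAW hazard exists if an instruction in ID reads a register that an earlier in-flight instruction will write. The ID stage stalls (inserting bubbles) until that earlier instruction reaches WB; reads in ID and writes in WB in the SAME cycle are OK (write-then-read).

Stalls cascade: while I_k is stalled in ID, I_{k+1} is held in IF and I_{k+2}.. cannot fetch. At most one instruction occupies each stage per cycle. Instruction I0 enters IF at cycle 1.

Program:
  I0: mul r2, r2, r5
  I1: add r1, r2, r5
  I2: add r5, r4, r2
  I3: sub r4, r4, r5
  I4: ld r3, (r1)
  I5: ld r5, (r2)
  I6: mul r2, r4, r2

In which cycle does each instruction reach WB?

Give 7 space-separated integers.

I0 mul r2 <- r2,r5: IF@1 ID@2 stall=0 (-) EX@3 MEM@4 WB@5
I1 add r1 <- r2,r5: IF@2 ID@3 stall=2 (RAW on I0.r2 (WB@5)) EX@6 MEM@7 WB@8
I2 add r5 <- r4,r2: IF@3 ID@6 stall=0 (-) EX@7 MEM@8 WB@9
I3 sub r4 <- r4,r5: IF@6 ID@7 stall=2 (RAW on I2.r5 (WB@9)) EX@10 MEM@11 WB@12
I4 ld r3 <- r1: IF@7 ID@10 stall=0 (-) EX@11 MEM@12 WB@13
I5 ld r5 <- r2: IF@10 ID@11 stall=0 (-) EX@12 MEM@13 WB@14
I6 mul r2 <- r4,r2: IF@11 ID@12 stall=0 (-) EX@13 MEM@14 WB@15

Answer: 5 8 9 12 13 14 15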